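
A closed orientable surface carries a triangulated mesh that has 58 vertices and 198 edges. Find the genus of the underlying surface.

5

Every face is a triangle and each edge borders two faces, so 3F = 2·198, giving F = 132.
χ = V − E + F = 58 − 198 + 132 = -8.
For a closed orientable surface χ = 2 − 2g, so g = (2 − (-8))/2 = 5.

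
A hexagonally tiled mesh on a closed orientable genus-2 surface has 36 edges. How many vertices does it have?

χ = 2 − 2·2 = -2, and every face is a hexagon so 6F = 2E.
F = 2E/6 = 12. Then V = -2 + E − F = -2 + 36 − 12 = 22.

22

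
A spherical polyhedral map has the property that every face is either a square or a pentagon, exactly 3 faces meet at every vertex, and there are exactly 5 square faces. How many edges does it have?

Let x be the number of pentagons; then F = 5 + x.
Edge–face incidences: 2E = 4·5 + 5·x = 20 + 5x.
Every vertex has degree 3, so 3V = 2E.
Euler: V − E + F = 2 ⇒ (2E)/3 − E + (5 + x) = 2.
Multiply by 6: 2·(2E) − 3·(2E) + 6·(5 + x) = 12, i.e. 30 + 6x − (20 + 5x) = 12.
Collecting terms: x + 10 = 12, so x = 2.
Then 2E = 20 + 5·2 = 30, so E = 15, V = 2E/3 = 10, F = 5 + 2 = 7.

15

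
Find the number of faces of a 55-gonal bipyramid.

110

A bipyramid over an n-gon has 2n triangular faces and n + 2 vertices: V = 55 + 2 = 57, E = 3·55 = 165, F = 2·55 = 110.
Check: V − E + F = 57 − 165 + 110 = 2.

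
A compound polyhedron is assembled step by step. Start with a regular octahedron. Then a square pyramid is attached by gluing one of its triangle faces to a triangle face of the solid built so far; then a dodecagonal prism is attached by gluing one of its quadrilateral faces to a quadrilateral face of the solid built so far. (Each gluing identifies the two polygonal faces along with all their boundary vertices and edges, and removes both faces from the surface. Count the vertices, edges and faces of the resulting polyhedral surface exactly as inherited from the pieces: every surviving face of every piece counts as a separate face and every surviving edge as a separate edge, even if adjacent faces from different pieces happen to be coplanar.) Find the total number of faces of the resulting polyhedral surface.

A regular octahedron: V=6, E=12, F=8.
Attach a square pyramid (V=5, E=8, F=5) along a 3-gon: merge 3 vertices and 3 edges, delete both glued faces → V=8, E=17, F=11.
Attach a dodecagonal prism (V=24, E=36, F=14) along a 4-gon: merge 4 vertices and 4 edges, delete both glued faces → V=28, E=49, F=23.
Check: V − E + F = 28 − 49 + 23 = 2.

23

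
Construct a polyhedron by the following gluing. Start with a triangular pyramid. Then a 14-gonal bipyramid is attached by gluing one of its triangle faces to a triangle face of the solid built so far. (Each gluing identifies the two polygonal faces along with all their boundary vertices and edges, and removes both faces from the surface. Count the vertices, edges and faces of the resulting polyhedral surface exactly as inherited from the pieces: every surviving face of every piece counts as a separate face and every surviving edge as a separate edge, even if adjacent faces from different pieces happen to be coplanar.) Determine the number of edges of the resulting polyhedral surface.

45

A triangular pyramid: V=4, E=6, F=4.
Attach a 14-gonal bipyramid (V=16, E=42, F=28) along a 3-gon: merge 3 vertices and 3 edges, delete both glued faces → V=17, E=45, F=30.
Check: V − E + F = 17 − 45 + 30 = 2.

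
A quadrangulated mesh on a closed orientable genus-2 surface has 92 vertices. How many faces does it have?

94

χ = 2 − 2·2 = -2, and every face is a square so 4F = 2E.
V − E + F = -2 with E = 4F/2 gives 92 − (4/2 − 1)·F = -2, so F = 94 and E = 188.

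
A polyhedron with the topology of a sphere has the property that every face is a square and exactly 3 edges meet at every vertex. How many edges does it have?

12

Each face has 4 edges and each edge borders two faces, so 2E = 4F.
Each vertex has degree 3, so 3V = 2E and hence V = 4F/3.
Euler: V − E + F = 2 ⇒ (4F/3) − (4F/2) + F = 2.
Multiply by 6: (8 − 12 + 6)F = 12, i.e. 2F = 12.
So F = 6, E = 4·6/2 = 12, V = 4·6/3 = 8.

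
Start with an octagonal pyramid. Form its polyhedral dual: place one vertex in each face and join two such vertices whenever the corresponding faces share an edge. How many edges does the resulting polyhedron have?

16

The base solid has V = 9, E = 16, F = 9.
The dual swaps V and F and preserves E: V′ = F = 9, E′ = E = 16, F′ = V = 9.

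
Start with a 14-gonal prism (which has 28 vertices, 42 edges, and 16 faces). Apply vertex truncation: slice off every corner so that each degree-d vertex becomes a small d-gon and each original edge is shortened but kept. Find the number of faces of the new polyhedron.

Truncation replaces each original edge-end by a new vertex, so V′ = 2E = 84.
Each original edge survives, and each old vertex of degree d contributes d new edges; summing degrees gives Σd = 2E, so E′ = E + 2E = 3E = 126.
Each original face survives and each original vertex becomes one new face: F′ = F + V = 44.

44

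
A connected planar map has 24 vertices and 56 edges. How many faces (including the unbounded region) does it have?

34

Euler's formula for a connected plane graph: V − E + F = 2, so F = 2 − 24 + 56 = 34.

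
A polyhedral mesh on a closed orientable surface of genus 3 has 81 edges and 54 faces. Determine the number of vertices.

For a closed orientable surface of genus 3, χ = 2 − 2·3 = -4.
V = -4 + E − F = -4 + 81 − 54 = 23.

23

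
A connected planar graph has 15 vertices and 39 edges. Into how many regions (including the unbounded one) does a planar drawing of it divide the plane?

26

Euler's formula for a connected plane graph: V − E + F = 2, so F = 2 − 15 + 39 = 26.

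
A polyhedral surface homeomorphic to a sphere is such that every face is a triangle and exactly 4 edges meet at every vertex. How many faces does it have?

Each face has 3 edges and each edge borders two faces, so 2E = 3F.
Each vertex has degree 4, so 4V = 2E and hence V = 3F/4.
Euler: V − E + F = 2 ⇒ (3F/4) − (3F/2) + F = 2.
Multiply by 8: (6 − 12 + 8)F = 16, i.e. 2F = 16.
So F = 8, E = 3·8/2 = 12, V = 3·8/4 = 6.

8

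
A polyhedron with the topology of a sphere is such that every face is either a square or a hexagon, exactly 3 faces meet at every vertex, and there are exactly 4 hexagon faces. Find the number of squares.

6

Let x be the number of squares; then F = 4 + x.
Edge–face incidences: 2E = 6·4 + 4·x = 24 + 4x.
Every vertex has degree 3, so 3V = 2E.
Euler: V − E + F = 2 ⇒ (2E)/3 − E + (4 + x) = 2.
Multiply by 6: 2·(2E) − 3·(2E) + 6·(4 + x) = 12, i.e. 24 + 6x − (24 + 4x) = 12.
Collecting terms: 2x = 12, so x = 6.
Then 2E = 24 + 4·6 = 48, so E = 24, V = 2E/3 = 16, F = 4 + 6 = 10.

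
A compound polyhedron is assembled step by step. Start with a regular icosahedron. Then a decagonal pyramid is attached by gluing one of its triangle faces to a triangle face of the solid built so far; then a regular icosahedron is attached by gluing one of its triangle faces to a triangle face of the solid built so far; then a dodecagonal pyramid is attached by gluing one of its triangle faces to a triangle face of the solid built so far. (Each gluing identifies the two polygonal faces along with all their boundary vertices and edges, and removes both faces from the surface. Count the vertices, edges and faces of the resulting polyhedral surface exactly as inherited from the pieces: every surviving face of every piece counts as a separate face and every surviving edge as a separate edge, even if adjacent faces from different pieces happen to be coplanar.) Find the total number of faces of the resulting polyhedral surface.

A regular icosahedron: V=12, E=30, F=20.
Attach a decagonal pyramid (V=11, E=20, F=11) along a 3-gon: merge 3 vertices and 3 edges, delete both glued faces → V=20, E=47, F=29.
Attach a regular icosahedron (V=12, E=30, F=20) along a 3-gon: merge 3 vertices and 3 edges, delete both glued faces → V=29, E=74, F=47.
Attach a dodecagonal pyramid (V=13, E=24, F=13) along a 3-gon: merge 3 vertices and 3 edges, delete both glued faces → V=39, E=95, F=58.
Check: V − E + F = 39 − 95 + 58 = 2.

58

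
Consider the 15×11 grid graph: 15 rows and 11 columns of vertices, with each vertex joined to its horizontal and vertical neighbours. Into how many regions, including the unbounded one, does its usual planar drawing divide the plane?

The grid has V = 15·11 = 165 vertices and E = 15·10 + 11·14 = 304 edges.
F = 2 − V + E = 2 − 165 + 304 = 141.

141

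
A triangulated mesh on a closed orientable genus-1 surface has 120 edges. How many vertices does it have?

40

χ = 2 − 2·1 = 0, and every face is a triangle so 3F = 2E.
F = 2E/3 = 80. Then V = 0 + E − F = 0 + 120 − 80 = 40.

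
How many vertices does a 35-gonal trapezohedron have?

72

The n-trapezohedron (dual of the n-antiprism) has V = 2·35 + 2 = 72, E = 4·35 = 140, F = 2·35 = 70.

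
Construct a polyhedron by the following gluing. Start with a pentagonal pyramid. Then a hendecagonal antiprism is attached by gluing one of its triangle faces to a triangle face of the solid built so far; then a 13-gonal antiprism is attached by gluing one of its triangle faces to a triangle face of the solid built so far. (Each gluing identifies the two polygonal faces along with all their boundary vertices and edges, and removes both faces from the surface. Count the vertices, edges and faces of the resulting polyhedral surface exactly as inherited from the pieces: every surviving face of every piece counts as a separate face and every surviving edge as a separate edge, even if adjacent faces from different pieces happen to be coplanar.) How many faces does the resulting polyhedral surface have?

54

A pentagonal pyramid: V=6, E=10, F=6.
Attach a hendecagonal antiprism (V=22, E=44, F=24) along a 3-gon: merge 3 vertices and 3 edges, delete both glued faces → V=25, E=51, F=28.
Attach a 13-gonal antiprism (V=26, E=52, F=28) along a 3-gon: merge 3 vertices and 3 edges, delete both glued faces → V=48, E=100, F=54.
Check: V − E + F = 48 − 100 + 54 = 2.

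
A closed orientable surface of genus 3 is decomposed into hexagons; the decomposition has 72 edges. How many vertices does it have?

44

χ = 2 − 2·3 = -4, and every face is a hexagon so 6F = 2E.
F = 2E/6 = 24. Then V = -4 + E − F = -4 + 72 − 24 = 44.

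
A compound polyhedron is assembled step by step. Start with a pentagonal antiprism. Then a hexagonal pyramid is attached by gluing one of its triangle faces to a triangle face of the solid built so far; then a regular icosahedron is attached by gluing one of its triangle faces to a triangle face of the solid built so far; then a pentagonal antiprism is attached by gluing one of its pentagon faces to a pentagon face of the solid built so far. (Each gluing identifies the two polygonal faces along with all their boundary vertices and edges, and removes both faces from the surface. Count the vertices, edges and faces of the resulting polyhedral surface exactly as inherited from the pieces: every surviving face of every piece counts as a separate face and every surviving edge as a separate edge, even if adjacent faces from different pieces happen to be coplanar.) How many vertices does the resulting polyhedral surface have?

A pentagonal antiprism: V=10, E=20, F=12.
Attach a hexagonal pyramid (V=7, E=12, F=7) along a 3-gon: merge 3 vertices and 3 edges, delete both glued faces → V=14, E=29, F=17.
Attach a regular icosahedron (V=12, E=30, F=20) along a 3-gon: merge 3 vertices and 3 edges, delete both glued faces → V=23, E=56, F=35.
Attach a pentagonal antiprism (V=10, E=20, F=12) along a 5-gon: merge 5 vertices and 5 edges, delete both glued faces → V=28, E=71, F=45.
Check: V − E + F = 28 − 71 + 45 = 2.

28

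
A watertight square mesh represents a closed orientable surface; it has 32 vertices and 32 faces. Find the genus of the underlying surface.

1

Every face is a square, so 2E = 4·32 = 128, giving E = 64.
χ = V − E + F = 32 − 64 + 32 = 0.
For a closed orientable surface χ = 2 − 2g, so g = (2 − (0))/2 = 1.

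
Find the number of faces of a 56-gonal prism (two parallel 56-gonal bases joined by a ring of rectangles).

58

A prism on an n-gon has two n-gon bases and n rectangular sides: V = 2·56 = 112, E = 3·56 = 168, F = 56 + 2 = 58.
Check: V − E + F = 112 − 168 + 58 = 2.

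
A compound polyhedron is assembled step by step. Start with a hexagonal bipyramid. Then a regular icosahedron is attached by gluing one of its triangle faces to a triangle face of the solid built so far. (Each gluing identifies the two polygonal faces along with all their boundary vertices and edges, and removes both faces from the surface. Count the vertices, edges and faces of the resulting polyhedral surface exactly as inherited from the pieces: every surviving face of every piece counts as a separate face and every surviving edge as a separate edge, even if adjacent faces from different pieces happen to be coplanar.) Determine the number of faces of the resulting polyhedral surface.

A hexagonal bipyramid: V=8, E=18, F=12.
Attach a regular icosahedron (V=12, E=30, F=20) along a 3-gon: merge 3 vertices and 3 edges, delete both glued faces → V=17, E=45, F=30.
Check: V − E + F = 17 − 45 + 30 = 2.

30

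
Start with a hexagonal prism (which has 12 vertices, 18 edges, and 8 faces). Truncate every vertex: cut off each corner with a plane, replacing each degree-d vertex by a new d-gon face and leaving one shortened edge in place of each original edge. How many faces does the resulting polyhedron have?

20

Truncation replaces each original edge-end by a new vertex, so V′ = 2E = 36.
Each original edge survives, and each old vertex of degree d contributes d new edges; summing degrees gives Σd = 2E, so E′ = E + 2E = 3E = 54.
Each original face survives and each original vertex becomes one new face: F′ = F + V = 20.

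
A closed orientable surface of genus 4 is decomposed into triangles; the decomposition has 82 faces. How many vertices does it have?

35

χ = 2 − 2·4 = -6, and every face is a triangle so 3F = 2E.
E = 3·82/2 = 123. Then V = -6 + E − F = -6 + 123 − 82 = 35.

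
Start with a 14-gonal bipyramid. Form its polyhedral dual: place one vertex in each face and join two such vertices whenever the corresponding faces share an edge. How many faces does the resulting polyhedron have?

16

The base solid has V = 16, E = 42, F = 28.
The dual swaps V and F and preserves E: V′ = F = 28, E′ = E = 42, F′ = V = 16.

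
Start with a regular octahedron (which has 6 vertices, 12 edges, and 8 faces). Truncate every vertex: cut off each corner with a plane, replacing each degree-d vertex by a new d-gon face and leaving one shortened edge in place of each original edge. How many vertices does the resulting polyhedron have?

24

Truncation replaces each original edge-end by a new vertex, so V′ = 2E = 24.
Each original edge survives, and each old vertex of degree d contributes d new edges; summing degrees gives Σd = 2E, so E′ = E + 2E = 3E = 36.
Each original face survives and each original vertex becomes one new face: F′ = F + V = 14.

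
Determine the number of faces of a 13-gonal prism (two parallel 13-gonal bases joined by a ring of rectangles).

A prism on an n-gon has two n-gon bases and n rectangular sides: V = 2·13 = 26, E = 3·13 = 39, F = 13 + 2 = 15.
Check: V − E + F = 26 − 39 + 15 = 2.

15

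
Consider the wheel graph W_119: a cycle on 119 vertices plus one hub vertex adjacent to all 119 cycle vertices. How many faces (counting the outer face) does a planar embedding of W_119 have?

120

W_119 has V = 119 + 1 = 120 vertices and E = 2·119 = 238 edges.
By Euler's formula F = 2 − V + E = 2 − 120 + 238 = 120.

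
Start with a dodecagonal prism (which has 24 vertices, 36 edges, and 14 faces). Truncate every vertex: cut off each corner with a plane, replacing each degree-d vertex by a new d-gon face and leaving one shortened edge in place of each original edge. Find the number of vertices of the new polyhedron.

Truncation replaces each original edge-end by a new vertex, so V′ = 2E = 72.
Each original edge survives, and each old vertex of degree d contributes d new edges; summing degrees gives Σd = 2E, so E′ = E + 2E = 3E = 108.
Each original face survives and each original vertex becomes one new face: F′ = F + V = 38.

72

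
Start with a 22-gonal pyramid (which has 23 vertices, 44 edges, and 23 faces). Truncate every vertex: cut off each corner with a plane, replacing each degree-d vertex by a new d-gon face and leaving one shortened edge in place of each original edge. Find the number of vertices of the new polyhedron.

Truncation replaces each original edge-end by a new vertex, so V′ = 2E = 88.
Each original edge survives, and each old vertex of degree d contributes d new edges; summing degrees gives Σd = 2E, so E′ = E + 2E = 3E = 132.
Each original face survives and each original vertex becomes one new face: F′ = F + V = 46.

88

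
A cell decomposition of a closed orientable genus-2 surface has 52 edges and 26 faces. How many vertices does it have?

For a closed orientable surface of genus 2, χ = 2 − 2·2 = -2.
V = -2 + E − F = -2 + 52 − 26 = 24.

24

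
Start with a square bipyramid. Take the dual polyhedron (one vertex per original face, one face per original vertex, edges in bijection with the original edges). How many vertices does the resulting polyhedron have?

8

The base solid has V = 6, E = 12, F = 8.
The dual swaps V and F and preserves E: V′ = F = 8, E′ = E = 12, F′ = V = 6.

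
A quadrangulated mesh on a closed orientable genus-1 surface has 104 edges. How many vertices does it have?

52

χ = 2 − 2·1 = 0, and every face is a square so 4F = 2E.
F = 2E/4 = 52. Then V = 0 + E − F = 0 + 104 − 52 = 52.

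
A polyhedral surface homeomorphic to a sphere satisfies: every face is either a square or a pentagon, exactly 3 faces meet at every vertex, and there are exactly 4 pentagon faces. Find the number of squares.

Let x be the number of squares; then F = 4 + x.
Edge–face incidences: 2E = 5·4 + 4·x = 20 + 4x.
Every vertex has degree 3, so 3V = 2E.
Euler: V − E + F = 2 ⇒ (2E)/3 − E + (4 + x) = 2.
Multiply by 6: 2·(2E) − 3·(2E) + 6·(4 + x) = 12, i.e. 24 + 6x − (20 + 4x) = 12.
Collecting terms: 2x + 4 = 12, so 2x = 8, so x = 4.
Then 2E = 20 + 4·4 = 36, so E = 18, V = 2E/3 = 12, F = 4 + 4 = 8.

4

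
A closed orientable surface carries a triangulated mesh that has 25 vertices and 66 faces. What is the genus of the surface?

5

Every face is a triangle, so 2E = 3·66 = 198, giving E = 99.
χ = V − E + F = 25 − 99 + 66 = -8.
For a closed orientable surface χ = 2 − 2g, so g = (2 − (-8))/2 = 5.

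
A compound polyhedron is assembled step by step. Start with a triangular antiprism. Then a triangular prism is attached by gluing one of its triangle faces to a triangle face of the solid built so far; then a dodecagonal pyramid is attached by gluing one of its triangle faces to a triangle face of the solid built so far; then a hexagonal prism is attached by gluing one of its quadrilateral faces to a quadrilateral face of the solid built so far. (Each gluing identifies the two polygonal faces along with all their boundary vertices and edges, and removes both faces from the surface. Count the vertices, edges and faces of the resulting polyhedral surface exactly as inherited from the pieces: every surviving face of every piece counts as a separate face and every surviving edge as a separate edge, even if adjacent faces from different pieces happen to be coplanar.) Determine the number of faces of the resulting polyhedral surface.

A triangular antiprism: V=6, E=12, F=8.
Attach a triangular prism (V=6, E=9, F=5) along a 3-gon: merge 3 vertices and 3 edges, delete both glued faces → V=9, E=18, F=11.
Attach a dodecagonal pyramid (V=13, E=24, F=13) along a 3-gon: merge 3 vertices and 3 edges, delete both glued faces → V=19, E=39, F=22.
Attach a hexagonal prism (V=12, E=18, F=8) along a 4-gon: merge 4 vertices and 4 edges, delete both glued faces → V=27, E=53, F=28.
Check: V − E + F = 27 − 53 + 28 = 2.

28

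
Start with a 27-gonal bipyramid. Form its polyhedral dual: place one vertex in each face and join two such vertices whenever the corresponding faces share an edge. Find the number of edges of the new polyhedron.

The base solid has V = 29, E = 81, F = 54.
The dual swaps V and F and preserves E: V′ = F = 54, E′ = E = 81, F′ = V = 29.

81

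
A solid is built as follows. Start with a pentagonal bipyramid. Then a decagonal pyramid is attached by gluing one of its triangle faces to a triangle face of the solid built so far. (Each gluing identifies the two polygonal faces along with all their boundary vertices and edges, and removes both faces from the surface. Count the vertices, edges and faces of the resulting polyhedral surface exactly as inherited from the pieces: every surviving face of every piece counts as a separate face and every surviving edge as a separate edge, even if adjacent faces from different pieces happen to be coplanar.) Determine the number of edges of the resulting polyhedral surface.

A pentagonal bipyramid: V=7, E=15, F=10.
Attach a decagonal pyramid (V=11, E=20, F=11) along a 3-gon: merge 3 vertices and 3 edges, delete both glued faces → V=15, E=32, F=19.
Check: V − E + F = 15 − 32 + 19 = 2.

32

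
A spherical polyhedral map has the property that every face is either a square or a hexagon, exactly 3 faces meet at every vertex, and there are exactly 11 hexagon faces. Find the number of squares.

Let x be the number of squares; then F = 11 + x.
Edge–face incidences: 2E = 6·11 + 4·x = 66 + 4x.
Every vertex has degree 3, so 3V = 2E.
Euler: V − E + F = 2 ⇒ (2E)/3 − E + (11 + x) = 2.
Multiply by 6: 2·(2E) − 3·(2E) + 6·(11 + x) = 12, i.e. 66 + 6x − (66 + 4x) = 12.
Collecting terms: 2x = 12, so x = 6.
Then 2E = 66 + 4·6 = 90, so E = 45, V = 2E/3 = 30, F = 11 + 6 = 17.

6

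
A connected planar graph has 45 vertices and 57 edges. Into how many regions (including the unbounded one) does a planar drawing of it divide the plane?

14

Euler's formula for a connected plane graph: V − E + F = 2, so F = 2 − 45 + 57 = 14.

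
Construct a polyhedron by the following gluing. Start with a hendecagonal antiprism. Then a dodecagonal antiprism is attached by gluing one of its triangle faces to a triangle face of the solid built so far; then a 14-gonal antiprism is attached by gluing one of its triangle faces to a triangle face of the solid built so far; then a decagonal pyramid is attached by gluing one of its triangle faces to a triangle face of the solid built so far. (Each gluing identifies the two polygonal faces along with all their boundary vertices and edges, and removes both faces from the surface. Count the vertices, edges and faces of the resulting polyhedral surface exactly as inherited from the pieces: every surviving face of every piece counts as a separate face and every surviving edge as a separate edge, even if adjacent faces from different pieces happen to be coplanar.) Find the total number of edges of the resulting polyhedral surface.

A hendecagonal antiprism: V=22, E=44, F=24.
Attach a dodecagonal antiprism (V=24, E=48, F=26) along a 3-gon: merge 3 vertices and 3 edges, delete both glued faces → V=43, E=89, F=48.
Attach a 14-gonal antiprism (V=28, E=56, F=30) along a 3-gon: merge 3 vertices and 3 edges, delete both glued faces → V=68, E=142, F=76.
Attach a decagonal pyramid (V=11, E=20, F=11) along a 3-gon: merge 3 vertices and 3 edges, delete both glued faces → V=76, E=159, F=85.
Check: V − E + F = 76 − 159 + 85 = 2.

159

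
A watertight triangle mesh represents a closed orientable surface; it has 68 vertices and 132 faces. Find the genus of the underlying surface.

Every face is a triangle, so 2E = 3·132 = 396, giving E = 198.
χ = V − E + F = 68 − 198 + 132 = 2.
For a closed orientable surface χ = 2 − 2g, so g = (2 − (2))/2 = 0.

0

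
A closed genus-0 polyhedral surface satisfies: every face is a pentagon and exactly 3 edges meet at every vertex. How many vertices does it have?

20

Each face has 5 edges and each edge borders two faces, so 2E = 5F.
Each vertex has degree 3, so 3V = 2E and hence V = 5F/3.
Euler: V − E + F = 2 ⇒ (5F/3) − (5F/2) + F = 2.
Multiply by 6: (10 − 15 + 6)F = 12, i.e. 1F = 12.
So F = 12, E = 5·12/2 = 30, V = 5·12/3 = 20.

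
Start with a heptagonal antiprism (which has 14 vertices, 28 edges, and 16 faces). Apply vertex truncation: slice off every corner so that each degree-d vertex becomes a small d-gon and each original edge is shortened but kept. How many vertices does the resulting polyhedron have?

56

Truncation replaces each original edge-end by a new vertex, so V′ = 2E = 56.
Each original edge survives, and each old vertex of degree d contributes d new edges; summing degrees gives Σd = 2E, so E′ = E + 2E = 3E = 84.
Each original face survives and each original vertex becomes one new face: F′ = F + V = 30.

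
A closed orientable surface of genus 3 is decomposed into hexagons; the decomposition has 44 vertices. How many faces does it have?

24

χ = 2 − 2·3 = -4, and every face is a hexagon so 6F = 2E.
V − E + F = -4 with E = 6F/2 gives 44 − (6/2 − 1)·F = -4, so F = 24 and E = 72.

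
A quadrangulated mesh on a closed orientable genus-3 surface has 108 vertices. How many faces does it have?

χ = 2 − 2·3 = -4, and every face is a square so 4F = 2E.
V − E + F = -4 with E = 4F/2 gives 108 − (4/2 − 1)·F = -4, so F = 112 and E = 224.

112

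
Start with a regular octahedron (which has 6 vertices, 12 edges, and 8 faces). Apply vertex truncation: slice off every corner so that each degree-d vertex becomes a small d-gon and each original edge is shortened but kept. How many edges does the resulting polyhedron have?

Truncation replaces each original edge-end by a new vertex, so V′ = 2E = 24.
Each original edge survives, and each old vertex of degree d contributes d new edges; summing degrees gives Σd = 2E, so E′ = E + 2E = 3E = 36.
Each original face survives and each original vertex becomes one new face: F′ = F + V = 14.

36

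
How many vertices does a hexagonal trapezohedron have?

The n-trapezohedron (dual of the n-antiprism) has V = 2·6 + 2 = 14, E = 4·6 = 24, F = 2·6 = 12.
Check: V − E + F = 14 − 24 + 12 = 2.

14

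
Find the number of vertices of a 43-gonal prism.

86

A prism on an n-gon has two n-gon bases and n rectangular sides: V = 2·43 = 86, E = 3·43 = 129, F = 43 + 2 = 45.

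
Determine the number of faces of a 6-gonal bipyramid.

A bipyramid over an n-gon has 2n triangular faces and n + 2 vertices: V = 6 + 2 = 8, E = 3·6 = 18, F = 2·6 = 12.
Check: V − E + F = 8 − 18 + 12 = 2.

12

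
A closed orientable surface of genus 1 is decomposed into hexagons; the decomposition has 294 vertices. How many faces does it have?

χ = 2 − 2·1 = 0, and every face is a hexagon so 6F = 2E.
V − E + F = 0 with E = 6F/2 gives 294 − (6/2 − 1)·F = 0, so F = 147 and E = 441.

147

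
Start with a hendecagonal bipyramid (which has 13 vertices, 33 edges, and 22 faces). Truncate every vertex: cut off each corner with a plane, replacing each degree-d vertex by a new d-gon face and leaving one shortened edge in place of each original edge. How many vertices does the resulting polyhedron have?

66

Truncation replaces each original edge-end by a new vertex, so V′ = 2E = 66.
Each original edge survives, and each old vertex of degree d contributes d new edges; summing degrees gives Σd = 2E, so E′ = E + 2E = 3E = 99.
Each original face survives and each original vertex becomes one new face: F′ = F + V = 35.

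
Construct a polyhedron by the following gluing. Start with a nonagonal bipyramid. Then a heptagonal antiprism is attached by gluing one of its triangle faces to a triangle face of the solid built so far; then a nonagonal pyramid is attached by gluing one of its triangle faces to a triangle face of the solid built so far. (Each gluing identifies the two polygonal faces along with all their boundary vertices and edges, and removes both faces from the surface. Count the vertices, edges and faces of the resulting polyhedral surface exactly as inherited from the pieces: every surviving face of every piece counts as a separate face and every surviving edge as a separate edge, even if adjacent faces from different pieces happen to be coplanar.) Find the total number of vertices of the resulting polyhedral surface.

A nonagonal bipyramid: V=11, E=27, F=18.
Attach a heptagonal antiprism (V=14, E=28, F=16) along a 3-gon: merge 3 vertices and 3 edges, delete both glued faces → V=22, E=52, F=32.
Attach a nonagonal pyramid (V=10, E=18, F=10) along a 3-gon: merge 3 vertices and 3 edges, delete both glued faces → V=29, E=67, F=40.
Check: V − E + F = 29 − 67 + 40 = 2.

29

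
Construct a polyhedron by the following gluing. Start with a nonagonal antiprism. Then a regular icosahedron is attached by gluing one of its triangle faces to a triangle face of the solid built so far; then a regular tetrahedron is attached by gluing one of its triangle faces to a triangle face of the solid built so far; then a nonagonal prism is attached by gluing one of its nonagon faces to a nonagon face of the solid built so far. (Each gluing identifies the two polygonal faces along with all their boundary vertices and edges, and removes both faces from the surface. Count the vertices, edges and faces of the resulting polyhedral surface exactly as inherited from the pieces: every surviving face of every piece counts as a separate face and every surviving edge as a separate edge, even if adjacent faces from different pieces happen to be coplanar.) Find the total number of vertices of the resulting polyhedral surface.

A nonagonal antiprism: V=18, E=36, F=20.
Attach a regular icosahedron (V=12, E=30, F=20) along a 3-gon: merge 3 vertices and 3 edges, delete both glued faces → V=27, E=63, F=38.
Attach a regular tetrahedron (V=4, E=6, F=4) along a 3-gon: merge 3 vertices and 3 edges, delete both glued faces → V=28, E=66, F=40.
Attach a nonagonal prism (V=18, E=27, F=11) along a 9-gon: merge 9 vertices and 9 edges, delete both glued faces → V=37, E=84, F=49.
Check: V − E + F = 37 − 84 + 49 = 2.

37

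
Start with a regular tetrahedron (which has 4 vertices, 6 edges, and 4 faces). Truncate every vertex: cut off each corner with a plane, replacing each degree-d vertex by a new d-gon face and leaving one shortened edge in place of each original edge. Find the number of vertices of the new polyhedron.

12

Truncation replaces each original edge-end by a new vertex, so V′ = 2E = 12.
Each original edge survives, and each old vertex of degree d contributes d new edges; summing degrees gives Σd = 2E, so E′ = E + 2E = 3E = 18.
Each original face survives and each original vertex becomes one new face: F′ = F + V = 8.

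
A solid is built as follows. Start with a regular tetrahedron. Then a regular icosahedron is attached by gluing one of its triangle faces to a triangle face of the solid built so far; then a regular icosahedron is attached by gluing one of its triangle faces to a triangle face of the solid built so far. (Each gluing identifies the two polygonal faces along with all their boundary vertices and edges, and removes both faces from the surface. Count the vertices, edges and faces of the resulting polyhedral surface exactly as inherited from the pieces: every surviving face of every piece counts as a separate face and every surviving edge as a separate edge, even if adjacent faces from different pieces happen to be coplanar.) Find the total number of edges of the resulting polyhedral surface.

A regular tetrahedron: V=4, E=6, F=4.
Attach a regular icosahedron (V=12, E=30, F=20) along a 3-gon: merge 3 vertices and 3 edges, delete both glued faces → V=13, E=33, F=22.
Attach a regular icosahedron (V=12, E=30, F=20) along a 3-gon: merge 3 vertices and 3 edges, delete both glued faces → V=22, E=60, F=40.
Check: V − E + F = 22 − 60 + 40 = 2.

60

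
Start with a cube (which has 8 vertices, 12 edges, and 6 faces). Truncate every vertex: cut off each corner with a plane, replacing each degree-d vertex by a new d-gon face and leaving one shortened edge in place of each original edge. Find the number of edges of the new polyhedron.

Truncation replaces each original edge-end by a new vertex, so V′ = 2E = 24.
Each original edge survives, and each old vertex of degree d contributes d new edges; summing degrees gives Σd = 2E, so E′ = E + 2E = 3E = 36.
Each original face survives and each original vertex becomes one new face: F′ = F + V = 14.

36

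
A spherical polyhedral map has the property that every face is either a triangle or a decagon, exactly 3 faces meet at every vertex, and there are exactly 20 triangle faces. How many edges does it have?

90

Let x be the number of decagons; then F = 20 + x.
Edge–face incidences: 2E = 3·20 + 10·x = 60 + 10x.
Every vertex has degree 3, so 3V = 2E.
Euler: V − E + F = 2 ⇒ (2E)/3 − E + (20 + x) = 2.
Multiply by 6: 2·(2E) − 3·(2E) + 6·(20 + x) = 12, i.e. 120 + 6x − (60 + 10x) = 12.
Collecting terms: −4x + 60 = 12, so −4x = −48, so x = 12.
Then 2E = 60 + 10·12 = 180, so E = 90, V = 2E/3 = 60, F = 20 + 12 = 32.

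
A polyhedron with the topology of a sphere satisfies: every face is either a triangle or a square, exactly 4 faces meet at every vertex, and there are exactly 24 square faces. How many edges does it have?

60

Let x be the number of triangles; then F = 24 + x.
Edge–face incidences: 2E = 4·24 + 3·x = 96 + 3x.
Every vertex has degree 4, so 4V = 2E.
Euler: V − E + F = 2 ⇒ (2E)/4 − E + (24 + x) = 2.
Multiply by 8: 2·(2E) − 4·(2E) + 8·(24 + x) = 16, i.e. 192 + 8x − 2·(96 + 3x) = 16.
Collecting terms: 2x = 16, so x = 8.
Then 2E = 96 + 3·8 = 120, so E = 60, V = 2E/4 = 30, F = 24 + 8 = 32.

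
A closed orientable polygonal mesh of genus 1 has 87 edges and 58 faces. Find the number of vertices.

29

For a closed orientable surface of genus 1, χ = 2 − 2·1 = 0.
V = 0 + E − F = 0 + 87 − 58 = 29.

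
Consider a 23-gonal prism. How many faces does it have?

25

A prism on an n-gon has two n-gon bases and n rectangular sides: V = 2·23 = 46, E = 3·23 = 69, F = 23 + 2 = 25.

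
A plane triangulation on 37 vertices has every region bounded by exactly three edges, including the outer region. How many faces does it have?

70

In a plane triangulation 3F = 2E and V − E + F = 2, so F = 2V − 4 = 2·37 − 4 = 70.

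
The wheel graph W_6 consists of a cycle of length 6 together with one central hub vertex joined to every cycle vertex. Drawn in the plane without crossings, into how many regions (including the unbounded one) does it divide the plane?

7

W_6 has V = 6 + 1 = 7 vertices and E = 2·6 = 12 edges.
By Euler's formula F = 2 − V + E = 2 − 7 + 12 = 7.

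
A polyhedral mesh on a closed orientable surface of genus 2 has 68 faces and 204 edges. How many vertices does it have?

134

For a closed orientable surface of genus 2, χ = 2 − 2·2 = -2.
V = -2 + E − F = -2 + 204 − 68 = 134.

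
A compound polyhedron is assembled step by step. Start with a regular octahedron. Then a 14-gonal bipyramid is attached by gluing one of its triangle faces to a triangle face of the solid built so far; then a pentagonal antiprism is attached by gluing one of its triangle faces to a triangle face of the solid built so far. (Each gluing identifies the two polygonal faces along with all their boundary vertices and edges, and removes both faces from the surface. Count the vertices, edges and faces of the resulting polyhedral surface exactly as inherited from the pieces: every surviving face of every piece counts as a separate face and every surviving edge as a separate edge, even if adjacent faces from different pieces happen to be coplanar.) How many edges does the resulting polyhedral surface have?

68

A regular octahedron: V=6, E=12, F=8.
Attach a 14-gonal bipyramid (V=16, E=42, F=28) along a 3-gon: merge 3 vertices and 3 edges, delete both glued faces → V=19, E=51, F=34.
Attach a pentagonal antiprism (V=10, E=20, F=12) along a 3-gon: merge 3 vertices and 3 edges, delete both glued faces → V=26, E=68, F=44.
Check: V − E + F = 26 − 68 + 44 = 2.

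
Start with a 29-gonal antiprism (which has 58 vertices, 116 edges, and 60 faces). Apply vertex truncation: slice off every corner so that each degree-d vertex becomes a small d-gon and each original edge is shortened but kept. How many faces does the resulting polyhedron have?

118

Truncation replaces each original edge-end by a new vertex, so V′ = 2E = 232.
Each original edge survives, and each old vertex of degree d contributes d new edges; summing degrees gives Σd = 2E, so E′ = E + 2E = 3E = 348.
Each original face survives and each original vertex becomes one new face: F′ = F + V = 118.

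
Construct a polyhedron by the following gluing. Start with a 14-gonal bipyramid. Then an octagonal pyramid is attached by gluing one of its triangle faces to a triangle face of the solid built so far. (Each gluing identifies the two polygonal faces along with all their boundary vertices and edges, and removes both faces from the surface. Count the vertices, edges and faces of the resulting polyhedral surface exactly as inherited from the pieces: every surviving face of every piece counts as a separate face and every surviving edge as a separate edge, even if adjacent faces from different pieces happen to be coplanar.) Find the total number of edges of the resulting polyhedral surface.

55

A 14-gonal bipyramid: V=16, E=42, F=28.
Attach an octagonal pyramid (V=9, E=16, F=9) along a 3-gon: merge 3 vertices and 3 edges, delete both glued faces → V=22, E=55, F=35.
Check: V − E + F = 22 − 55 + 35 = 2.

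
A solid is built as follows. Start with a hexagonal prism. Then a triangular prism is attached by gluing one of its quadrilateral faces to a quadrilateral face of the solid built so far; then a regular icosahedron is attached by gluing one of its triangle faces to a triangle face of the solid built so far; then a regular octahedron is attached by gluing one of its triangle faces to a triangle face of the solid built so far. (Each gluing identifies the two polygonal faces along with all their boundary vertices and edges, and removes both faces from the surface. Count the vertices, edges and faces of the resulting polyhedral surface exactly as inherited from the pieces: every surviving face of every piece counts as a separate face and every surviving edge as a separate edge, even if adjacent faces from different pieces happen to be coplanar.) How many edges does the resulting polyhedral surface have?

59

A hexagonal prism: V=12, E=18, F=8.
Attach a triangular prism (V=6, E=9, F=5) along a 4-gon: merge 4 vertices and 4 edges, delete both glued faces → V=14, E=23, F=11.
Attach a regular icosahedron (V=12, E=30, F=20) along a 3-gon: merge 3 vertices and 3 edges, delete both glued faces → V=23, E=50, F=29.
Attach a regular octahedron (V=6, E=12, F=8) along a 3-gon: merge 3 vertices and 3 edges, delete both glued faces → V=26, E=59, F=35.
Check: V − E + F = 26 − 59 + 35 = 2.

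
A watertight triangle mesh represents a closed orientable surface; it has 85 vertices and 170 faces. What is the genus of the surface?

Every face is a triangle, so 2E = 3·170 = 510, giving E = 255.
χ = V − E + F = 85 − 255 + 170 = 0.
For a closed orientable surface χ = 2 − 2g, so g = (2 − (0))/2 = 1.

1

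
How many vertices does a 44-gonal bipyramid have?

46

A bipyramid over an n-gon has 2n triangular faces and n + 2 vertices: V = 44 + 2 = 46, E = 3·44 = 132, F = 2·44 = 88.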